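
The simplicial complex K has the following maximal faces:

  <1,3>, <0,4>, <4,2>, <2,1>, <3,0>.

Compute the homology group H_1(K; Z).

Fix the vertex order 0 < 1 < 2 < 3 < 4 and write every simplex with vertices in increasing order. Then dim K = 1 and the simplices of K are:

  0-simplices (5): [0], [1], [2], [3], [4]
  1-simplices (5): [0,3], [0,4], [1,2], [1,3], [2,4]

Hence C_0 ≅ Z^5, C_1 ≅ Z^5.

∂_1: C_1 → C_0 is given by ∂[p,q] = [q] − [p].
The resulting 5×5 matrix has rank 4, and its Smith normal form has invariant factors (1,1,1,1).

Reading off H_k = ker ∂_k / im ∂_{k+1}:

  H_1: rank ker ∂_1 − rank ∂_2 = (5 − 4) − 0 = 1, and there is no ∂_2, so H_1 = Z.

(K is a triangulation of the circle S^1.)

H_1 = Z.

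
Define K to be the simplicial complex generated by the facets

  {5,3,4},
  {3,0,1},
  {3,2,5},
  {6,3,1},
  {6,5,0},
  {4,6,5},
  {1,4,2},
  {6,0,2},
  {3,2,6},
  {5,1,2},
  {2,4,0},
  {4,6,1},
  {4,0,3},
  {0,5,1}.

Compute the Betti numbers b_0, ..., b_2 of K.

b_0 = 1, b_1 = 2, b_2 = 1.

Fix the vertex order 0 < 1 < 2 < 3 < 4 < 5 < 6 and write every simplex with vertices in increasing order. Then dim K = 2 and the simplices of K are:

  0-simplices (7): [0], [1], [2], [3], [4], [5], [6]
  1-simplices (21): [0,1], [0,2], [0,3], [0,4], [0,5], [0,6], [1,2], [1,3], [1,4], [1,5], [1,6], [2,3], [2,4], [2,5], [2,6], [3,4], [3,5], [3,6], [4,5], [4,6], [5,6]
  2-simplices (14): [0,1,3], [0,1,5], [0,2,4], [0,2,6], [0,3,4], [0,5,6], [1,2,4], [1,2,5], [1,3,6], [1,4,6], [2,3,5], [2,3,6], [3,4,5], [4,5,6]

Hence C_0 ≅ Z^7, C_1 ≅ Z^21, C_2 ≅ Z^14.

The boundary map ∂_1: C_1 → C_0 sends each edge [p,q] (with p < q) to q − p. For instance
  ∂[2,4] = [4] − [2].
This gives a 7×21 integer matrix of rank 6; reducing to Smith normal form yields diagonal entries (1,1,1,1,1,1).

∂_2: C_2 → C_1 acts by ∂[p,q,r] = [q,r] − [p,r] + [p,q]. For instance
  ∂[1,2,5] = [2,5] − [1,5] + [1,2],
  ∂[1,3,6] = [3,6] − [1,6] + [1,3].
This gives a 21×14 integer matrix of rank 13; reducing to Smith normal form yields diagonal entries (1,1,1,1,1,1,1,1,1,1,1,1,1).

Reading off H_k = ker ∂_k / im ∂_{k+1}:

  H_0: rank C_0 − rank ∂_1 = 7 − 6 = 1, and the invariant factors of ∂_1 are all 1, so H_0 ≅ Z.
  H_1: rank ker ∂_1 − rank ∂_2 = (21 − 6) − 13 = 2, and the invariant factors of ∂_2 are all 1, so H_1 ≅ Z^2.
  H_2: rank ker ∂_2 − rank ∂_3 = (14 − 13) − 0 = 1, and there is no ∂_3, so H_2 ≅ Z.

As a check, the Euler characteristic is 7 − 21 + 14 = 0, which agrees with 1 − 2 + 1 = 0.

Hence the Betti numbers are b_0 = 1, b_1 = 2, b_2 = 1.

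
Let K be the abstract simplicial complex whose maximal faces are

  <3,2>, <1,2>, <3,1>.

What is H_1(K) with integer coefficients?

Order the vertices as 1 < 2 < 3. Listing each simplex with vertices in this order, K has dimension 1 with simplices:

  0-simplices (3): [1], [2], [3]
  1-simplices (3): [1,2], [1,3], [2,3]

Hence C_0 ≅ Z^3, C_1 ≅ Z^3.

The boundary map ∂_1: C_1 → C_0 is given by ∂[p,q] = [q] − [p].
This gives a 3×3 integer matrix of rank 2; reducing to Smith normal form yields diagonal entries (1,1).

Reading off H_k = ker ∂_k / im ∂_{k+1}:

  H_1: rank ker ∂_1 − rank ∂_2 = (3 − 2) − 0 = 1, and there is no ∂_2, so H_1 ≅ Z.

H_1 = Z.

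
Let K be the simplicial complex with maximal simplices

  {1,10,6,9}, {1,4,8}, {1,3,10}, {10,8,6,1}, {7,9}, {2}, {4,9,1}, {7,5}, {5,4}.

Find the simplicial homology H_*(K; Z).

H_0 = Z^2,  H_1 = Z,  H_2 = 0,  H_3 = 0.

K has 10 vertices, 17 edges, 10 triangles, 2 3-simplices.
rank ∂_0 = 0, rank ∂_1 = 8 ⇒ b_0 = 10 − 0 − 8 = 2; all invariant factors of ∂_1 are 1 so no torsion. So H_0 ≅ Z^2.
rank ∂_1 = 8, rank ∂_2 = 8 ⇒ b_1 = 17 − 8 − 8 = 1; all invariant factors of ∂_2 are 1 so no torsion. So H_1 ≅ Z.
rank ∂_2 = 8, rank ∂_3 = 2 ⇒ b_2 = 10 − 8 − 2 = 0; all invariant factors of ∂_3 are 1 so no torsion. So H_2 ≅ 0.
rank ∂_3 = 2, rank ∂_4 = 0 ⇒ b_3 = 2 − 2 − 0 = 0. So H_3 ≅ 0.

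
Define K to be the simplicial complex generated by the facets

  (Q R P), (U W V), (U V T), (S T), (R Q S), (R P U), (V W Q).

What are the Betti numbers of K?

b_0 = 1, b_1 = 2, b_2 = 0.

Take the total order P < Q < R < S < T < U < V < W on the vertex set. Then K (dimension 2) consists of the simplices:

  0-simplices (8): P, Q, R, S, T, U, V, W
  1-simplices (15): PQ, PR, PU, QR, QS, QV, QW, RS, RU, ST, TU, TV, UV, UW, VW
  2-simplices (6): PQR, PRU, QRS, QVW, TUV, UVW

giving chain groups C_0 ≅ Z^8, C_1 ≅ Z^15, C_2 ≅ Z^6.

∂_1: C_1 → C_0 sends each edge [p,q] (with p < q) to q − p.
The 8×15 boundary matrix has rank 7 and Smith normal form diag(1,1,1,1,1,1,1).

The boundary map ∂_2: C_2 → C_1 sends each 2-simplex [p,q,r] to [q,r] − [p,r] + [p,q]. For instance
  ∂UVW = VW − UW + UV,
  ∂PQR = QR − PR + PQ.
The 15×6 boundary matrix has rank 6 and Smith normal form diag(1,1,1,1,1,1).

Reading off H_k = ker ∂_k / im ∂_{k+1}:

  H_0: rank C_0 − rank ∂_1 = 8 − 7 = 1, and the invariant factors of ∂_1 are all 1, so H_0 = Z.
  H_1: rank ker ∂_1 − rank ∂_2 = (15 − 7) − 6 = 2, and the invariant factors of ∂_2 are all 1, so H_1 = Z^2.
  H_2: rank ker ∂_2 − rank ∂_3 = (6 − 6) − 0 = 0, and there is no ∂_3, so H_2 = 0.

As a check, the Euler characteristic is 8 − 15 + 6 = -1, which agrees with 1 − 2 + 0 = -1.

Hence the Betti numbers are b_0 = 1, b_1 = 2, b_2 = 0.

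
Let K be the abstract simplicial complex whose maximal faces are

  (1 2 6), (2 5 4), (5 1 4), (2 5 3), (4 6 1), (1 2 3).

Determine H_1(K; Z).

H_1 = Z.

Order the vertices as 1 < 2 < 3 < 4 < 5 < 6. Listing each simplex with vertices in this order, K has dimension 2 with simplices:

  0-simplices (6): [1], [2], [3], [4], [5], [6]
  1-simplices (12): [1,2], [1,3], [1,4], [1,5], [1,6], [2,3], [2,4], [2,5], [2,6], [3,5], [4,5], [4,6]
  2-simplices (6): [1,2,3], [1,2,6], [1,4,5], [1,4,6], [2,3,5], [2,4,5]

Hence C_0 ≅ Z^6, C_1 ≅ Z^12, C_2 ≅ Z^6.

Boundary ∂_1: C_1 → C_0 sends each edge [p,q] (with p < q) to q − p. For instance
  ∂[4,5] = [5] − [4].
As a 6×12 matrix over Z this has rank 5, with invariant factors (1,1,1,1,1).

The boundary map ∂_2: C_2 → C_1 sends each 2-simplex [p,q,r] to [q,r] − [p,r] + [p,q]. For instance
  ∂[1,4,5] = [4,5] − [1,5] + [1,4],
  ∂[1,2,3] = [2,3] − [1,3] + [1,2].
The resulting 12×6 matrix has rank 6, and its Smith normal form has invariant factors (1,1,1,1,1,1).

Reading off H_k = ker ∂_k / im ∂_{k+1}:

  H_1: rank ker ∂_1 − rank ∂_2 = (12 − 5) − 6 = 1, and the invariant factors of ∂_2 are all 1, so H_1 ≅ Z.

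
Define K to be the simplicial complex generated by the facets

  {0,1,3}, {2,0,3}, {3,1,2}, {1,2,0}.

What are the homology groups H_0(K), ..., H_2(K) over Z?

H_0 = Z,  H_1 = 0,  H_2 = Z.

Take the total order 0 < 1 < 2 < 3 on the vertex set. Then K (dimension 2) consists of the simplices:

  0-simplices (4): [0], [1], [2], [3]
  1-simplices (6): [0,1], [0,2], [0,3], [1,2], [1,3], [2,3]
  2-simplices (4): [0,1,2], [0,1,3], [0,2,3], [1,2,3]

giving chain groups C_0 ≅ Z^4, C_1 ≅ Z^6, C_2 ≅ Z^4.

∂_1: C_1 → C_0 is given by ∂[p,q] = [q] − [p]. For instance
  ∂[2,3] = [3] − [2].
This gives a 4×6 integer matrix of rank 3; reducing to Smith normal form yields diagonal entries (1,1,1).

Boundary ∂_2: C_2 → C_1 maps a triangle to the signed sum of its edges. For instance
  ∂[0,1,3] = [1,3] − [0,3] + [0,1],
  ∂[1,2,3] = [2,3] − [1,3] + [1,2].
As a 6×4 matrix over Z this has rank 3, with invariant factors (1,1,1).

Computing H_k = (kernel of ∂_k) / (image of ∂_{k+1}):

  H_0: rank C_0 − rank ∂_1 = 4 − 3 = 1, and the invariant factors of ∂_1 are all 1, so H_0 = Z.
  H_1: rank ker ∂_1 − rank ∂_2 = (6 − 3) − 3 = 0, and the invariant factors of ∂_2 are all 1, so H_1 = 0.
  H_2: rank ker ∂_2 − rank ∂_3 = (4 − 3) − 0 = 1, and there is no ∂_3, so H_2 = Z.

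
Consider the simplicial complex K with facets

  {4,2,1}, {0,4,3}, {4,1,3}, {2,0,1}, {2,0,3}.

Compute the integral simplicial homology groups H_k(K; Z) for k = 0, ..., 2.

H_0 = Z,  H_1 = Z,  H_2 = 0.

We work with the vertex ordering 0 < 1 < 2 < 3 < 4. The simplices of K, each written with vertices in increasing order, are:

  0-simplices (5): [0], [1], [2], [3], [4]
  1-simplices (10): [0,1], [0,2], [0,3], [0,4], [1,2], [1,3], [1,4], [2,3], [2,4], [3,4]
  2-simplices (5): [0,1,2], [0,2,3], [0,3,4], [1,2,4], [1,3,4]

giving chain groups C_0 ≅ Z^5, C_1 ≅ Z^10, C_2 ≅ Z^5.

∂_1: C_1 → C_0 is given by ∂[p,q] = [q] − [p].
The resulting 5×10 matrix has rank 4, and its Smith normal form has invariant factors (1,1,1,1).

∂_2: C_2 → C_1 acts by ∂[p,q,r] = [q,r] − [p,r] + [p,q]. For instance
  ∂[0,3,4] = [3,4] − [0,4] + [0,3],
  ∂[1,3,4] = [3,4] − [1,4] + [1,3].
As a 10×5 matrix over Z this has rank 5, with invariant factors (1,1,1,1,1).

From H_k ≅ ker(∂_k) / im(∂_{k+1}) we obtain:

  H_0: rank C_0 − rank ∂_1 = 5 − 4 = 1, and the invariant factors of ∂_1 are all 1, so H_0 ≅ Z.
  H_1: rank ker ∂_1 − rank ∂_2 = (10 − 4) − 5 = 1, and the invariant factors of ∂_2 are all 1, so H_1 ≅ Z.
  H_2: rank ker ∂_2 − rank ∂_3 = (5 − 5) − 0 = 0, and there is no ∂_3, so H_2 ≅ 0.

As a check, the Euler characteristic is 5 − 10 + 5 = 0, which agrees with 1 − 1 + 0 = 0.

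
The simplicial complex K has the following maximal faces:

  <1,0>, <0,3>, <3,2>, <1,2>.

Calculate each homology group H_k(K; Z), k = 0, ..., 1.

We work with the vertex ordering 0 < 1 < 2 < 3. The simplices of K, each written with vertices in increasing order, are:

  0-simplices (4): [0], [1], [2], [3]
  1-simplices (4): [0,1], [0,3], [1,2], [2,3]

giving chain groups C_0 ≅ Z^4, C_1 ≅ Z^4.

Boundary ∂_1: C_1 → C_0 maps an edge to its endpoints' difference, ∂[p,q] = q − p. For instance
  ∂[0,3] = [3] − [0].
The 4×4 boundary matrix has rank 3 and Smith normal form diag(1,1,1).

Reading off H_k = ker ∂_k / im ∂_{k+1}:

  H_0: rank C_0 − rank ∂_1 = 4 − 3 = 1, and the invariant factors of ∂_1 are all 1, so H_0 = Z.
  H_1: rank ker ∂_1 − rank ∂_2 = (4 − 3) − 0 = 1, and there is no ∂_2, so H_1 = Z.

H_0 = Z,  H_1 = Z.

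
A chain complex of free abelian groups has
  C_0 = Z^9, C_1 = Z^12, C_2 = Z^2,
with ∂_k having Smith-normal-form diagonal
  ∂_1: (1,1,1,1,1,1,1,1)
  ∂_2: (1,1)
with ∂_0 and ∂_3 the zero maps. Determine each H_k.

H_0 ≅ Z,  H_1 ≅ Z^2,  H_2 = 0.

H_0: b_0 = 9 − 0 − 8 = 1; torsion from ∂_1 factors > 1: none. So H_0 ≅ Z.
H_1: b_1 = 12 − 8 − 2 = 2; torsion from ∂_2 factors > 1: none. So H_1 ≅ Z^2.
H_2: b_2 = 2 − 2 − 0 = 0; torsion from ∂_3 factors > 1: none. So H_2 ≅ 0.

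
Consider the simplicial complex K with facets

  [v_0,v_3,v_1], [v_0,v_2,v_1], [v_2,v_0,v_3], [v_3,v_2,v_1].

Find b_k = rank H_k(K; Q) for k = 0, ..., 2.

b_0 = 1, b_1 = 0, b_2 = 1.

Order the vertices as v_0 < v_1 < v_2 < v_3. Listing each simplex with vertices in this order, K has dimension 2 with simplices:

  0-simplices (4): [v_0], [v_1], [v_2], [v_3]
  1-simplices (6): [v_0,v_1], [v_0,v_2], [v_0,v_3], [v_1,v_2], [v_1,v_3], [v_2,v_3]
  2-simplices (4): [v_0,v_1,v_2], [v_0,v_1,v_3], [v_0,v_2,v_3], [v_1,v_2,v_3]

Hence C_0 ≅ Z^4, C_1 ≅ Z^6, C_2 ≅ Z^4.

The boundary map ∂_1: C_1 → C_0 is given by ∂[p,q] = [q] − [p].
The 4×6 boundary matrix has rank 3 and Smith normal form diag(1,1,1).

The boundary map ∂_2: C_2 → C_1 acts by ∂[p,q,r] = [q,r] − [p,r] + [p,q]. For instance
  ∂[v_1,v_2,v_3] = [v_2,v_3] − [v_1,v_3] + [v_1,v_2],
  ∂[v_0,v_1,v_2] = [v_1,v_2] − [v_0,v_2] + [v_0,v_1].
The resulting 6×4 matrix has rank 3, and its Smith normal form has invariant factors (1,1,1).

Now H_k = ker ∂_k / im ∂_{k+1}, so:

  H_0: rank C_0 − rank ∂_1 = 4 − 3 = 1, and the invariant factors of ∂_1 are all 1, so H_0 = Z.
  H_1: rank ker ∂_1 − rank ∂_2 = (6 − 3) − 3 = 0, and the invariant factors of ∂_2 are all 1, so H_1 = 0.
  H_2: rank ker ∂_2 − rank ∂_3 = (4 − 3) − 0 = 1, and there is no ∂_3, so H_2 = Z.

As a check, the Euler characteristic is 4 − 6 + 4 = 2, which agrees with 1 − 0 + 1 = 2.
(K is a triangulation of the 2-sphere S^2.)

Hence the Betti numbers are b_0 = 1, b_1 = 0, b_2 = 1.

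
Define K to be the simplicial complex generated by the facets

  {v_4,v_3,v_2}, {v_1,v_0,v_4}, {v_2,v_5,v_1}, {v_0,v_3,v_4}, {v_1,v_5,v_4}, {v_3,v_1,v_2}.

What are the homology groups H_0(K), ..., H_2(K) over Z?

H_0 ≅ Z,  H_1 ≅ Z,  H_2 = 0.

We work with the vertex ordering v_0 < v_1 < v_2 < v_3 < v_4 < v_5. The simplices of K, each written with vertices in increasing order, are:

  0-simplices (6): [v_0], [v_1], [v_2], [v_3], [v_4], [v_5]
  1-simplices (12): [v_0,v_1], [v_0,v_3], [v_0,v_4], [v_1,v_2], [v_1,v_3], [v_1,v_4], [v_1,v_5], [v_2,v_3], [v_2,v_4], [v_2,v_5], [v_3,v_4], [v_4,v_5]
  2-simplices (6): [v_0,v_1,v_4], [v_0,v_3,v_4], [v_1,v_2,v_3], [v_1,v_2,v_5], [v_1,v_4,v_5], [v_2,v_3,v_4]

so the chain groups are C_0 ≅ Z^6, C_1 ≅ Z^12, C_2 ≅ Z^6.

∂_1: C_1 → C_0 is given by ∂[p,q] = [q] − [p]. For instance
  ∂[v_0,v_4] = [v_4] − [v_0].
This gives a 6×12 integer matrix of rank 5; reducing to Smith normal form yields diagonal entries (1,1,1,1,1).

∂_2: C_2 → C_1 maps a triangle to the signed sum of its edges. For instance
  ∂[v_1,v_2,v_5] = [v_2,v_5] − [v_1,v_5] + [v_1,v_2],
  ∂[v_0,v_1,v_4] = [v_1,v_4] − [v_0,v_4] + [v_0,v_1].
This gives a 12×6 integer matrix of rank 6; reducing to Smith normal form yields diagonal entries (1,1,1,1,1,1).

Now H_k = ker ∂_k / im ∂_{k+1}, so:

  H_0: rank C_0 − rank ∂_1 = 6 − 5 = 1, and the invariant factors of ∂_1 are all 1, so H_0 ≅ Z.
  H_1: rank ker ∂_1 − rank ∂_2 = (12 − 5) − 6 = 1, and the invariant factors of ∂_2 are all 1, so H_1 ≅ Z.
  H_2: rank ker ∂_2 − rank ∂_3 = (6 − 6) − 0 = 0, and there is no ∂_3, so H_2 ≅ 0.

(K is a triangulation of the cylinder S^1 x I.)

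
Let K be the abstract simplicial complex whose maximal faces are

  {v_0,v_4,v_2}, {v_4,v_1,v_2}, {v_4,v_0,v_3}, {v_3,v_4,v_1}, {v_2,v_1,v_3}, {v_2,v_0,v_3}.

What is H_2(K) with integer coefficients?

H_2 = Z.

Take the total order v_0 < v_1 < v_2 < v_3 < v_4 on the vertex set. Then K (dimension 2) consists of the simplices:

  0-simplices (5): [v_0], [v_1], [v_2], [v_3], [v_4]
  1-simplices (9): [v_0,v_2], [v_0,v_3], [v_0,v_4], [v_1,v_2], [v_1,v_3], [v_1,v_4], [v_2,v_3], [v_2,v_4], [v_3,v_4]
  2-simplices (6): [v_0,v_2,v_3], [v_0,v_2,v_4], [v_0,v_3,v_4], [v_1,v_2,v_3], [v_1,v_2,v_4], [v_1,v_3,v_4]

so the chain groups are C_0 ≅ Z^5, C_1 ≅ Z^9, C_2 ≅ Z^6.

∂_1: C_1 → C_0 is given by ∂[p,q] = [q] − [p].
The resulting 5×9 matrix has rank 4, and its Smith normal form has invariant factors (1,1,1,1).

The boundary map ∂_2: C_2 → C_1 maps a triangle to the signed sum of its edges. For instance
  ∂[v_0,v_3,v_4] = [v_3,v_4] − [v_0,v_4] + [v_0,v_3],
  ∂[v_1,v_2,v_3] = [v_2,v_3] − [v_1,v_3] + [v_1,v_2].
This gives a 9×6 integer matrix of rank 5; reducing to Smith normal form yields diagonal entries (1,1,1,1,1).

Computing H_k = (kernel of ∂_k) / (image of ∂_{k+1}):

  H_2: rank ker ∂_2 − rank ∂_3 = (6 − 5) − 0 = 1, and there is no ∂_3, so H_2 ≅ Z.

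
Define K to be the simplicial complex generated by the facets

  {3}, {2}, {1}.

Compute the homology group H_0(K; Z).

H_0 = Z^3.

Order the vertices as 1 < 2 < 3. Listing each simplex with vertices in this order, K has dimension 0 with simplices:

  0-simplices (3): [1], [2], [3]

Hence C_0 ≅ Z^3.

Now H_k = ker ∂_k / im ∂_{k+1}, so:

  H_0: rank C_0 − rank ∂_1 = 3 − 0 = 3, and there is no ∂_1, so H_0 = Z^3.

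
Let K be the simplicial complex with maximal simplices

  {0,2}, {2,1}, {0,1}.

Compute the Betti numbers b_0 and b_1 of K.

b_0 = 1, b_1 = 1.

Order the vertices as 0 < 1 < 2. Listing each simplex with vertices in this order, K has dimension 1 with simplices:

  0-simplices (3): [0], [1], [2]
  1-simplices (3): [0,1], [0,2], [1,2]

giving chain groups C_0 ≅ Z^3, C_1 ≅ Z^3.

Boundary ∂_1: C_1 → C_0 is given by ∂[p,q] = [q] − [p]. For instance
  ∂[0,2] = [2] − [0].
This gives a 3×3 integer matrix of rank 2; reducing to Smith normal form yields diagonal entries (1,1).

From H_k ≅ ker(∂_k) / im(∂_{k+1}) we obtain:

  H_0: rank C_0 − rank ∂_1 = 3 − 2 = 1, and the invariant factors of ∂_1 are all 1, so H_0 = Z.
  H_1: rank ker ∂_1 − rank ∂_2 = (3 − 2) − 0 = 1, and there is no ∂_2, so H_1 = Z.

(K is a triangulation of the circle S^1.)

Hence the Betti numbers are b_0 = 1, b_1 = 1.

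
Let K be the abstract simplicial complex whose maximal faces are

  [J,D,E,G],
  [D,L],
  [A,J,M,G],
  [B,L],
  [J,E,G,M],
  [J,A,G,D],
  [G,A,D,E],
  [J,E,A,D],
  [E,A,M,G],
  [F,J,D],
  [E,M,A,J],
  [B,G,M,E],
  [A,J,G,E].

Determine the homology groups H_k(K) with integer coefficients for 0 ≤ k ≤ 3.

H_0 ≅ Z,  H_1 ≅ Z,  H_2 = 0,  H_3 ≅ Z^2.

K has 9 vertices, 21 edges, 20 triangles, 10 3-simplices.
rank ∂_0 = 0, rank ∂_1 = 8 ⇒ b_0 = 9 − 0 − 8 = 1; all invariant factors of ∂_1 are 1 so no torsion. So H_0 = Z.
rank ∂_1 = 8, rank ∂_2 = 12 ⇒ b_1 = 21 − 8 − 12 = 1; all invariant factors of ∂_2 are 1 so no torsion. So H_1 = Z.
rank ∂_2 = 12, rank ∂_3 = 8 ⇒ b_2 = 20 − 12 − 8 = 0; all invariant factors of ∂_3 are 1 so no torsion. So H_2 = 0.
rank ∂_3 = 8, rank ∂_4 = 0 ⇒ b_3 = 10 − 8 − 0 = 2. So H_3 = Z^2.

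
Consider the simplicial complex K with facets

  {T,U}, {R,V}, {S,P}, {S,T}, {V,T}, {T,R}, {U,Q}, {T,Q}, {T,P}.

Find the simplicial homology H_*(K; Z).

H_0 = Z,  H_1 = Z^3.

Order the vertices as P < Q < R < S < T < U < V. Listing each simplex with vertices in this order, K has dimension 1 with simplices:

  0-simplices (7): P, Q, R, S, T, U, V
  1-simplices (9): PS, PT, QT, QU, RT, RV, ST, TU, TV

Hence C_0 ≅ Z^7, C_1 ≅ Z^9.

The boundary map ∂_1: C_1 → C_0 sends each edge [p,q] (with p < q) to q − p. For instance
  ∂PS = S − P.
This gives a 7×9 integer matrix of rank 6; reducing to Smith normal form yields diagonal entries (1,1,1,1,1,1).

Computing H_k = (kernel of ∂_k) / (image of ∂_{k+1}):

  H_0: rank C_0 − rank ∂_1 = 7 − 6 = 1, and the invariant factors of ∂_1 are all 1, so H_0 ≅ Z.
  H_1: rank ker ∂_1 − rank ∂_2 = (9 − 6) − 0 = 3, and there is no ∂_2, so H_1 ≅ Z^3.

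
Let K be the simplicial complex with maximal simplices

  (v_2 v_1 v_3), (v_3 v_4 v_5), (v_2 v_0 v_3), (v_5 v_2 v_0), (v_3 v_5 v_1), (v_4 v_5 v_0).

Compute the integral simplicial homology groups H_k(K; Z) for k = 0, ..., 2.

H_0 ≅ Z,  H_1 ≅ Z,  H_2 = 0.

Order the vertices as v_0 < v_1 < v_2 < v_3 < v_4 < v_5. Listing each simplex with vertices in this order, K has dimension 2 with simplices:

  0-simplices (6): [v_0], [v_1], [v_2], [v_3], [v_4], [v_5]
  1-simplices (12): [v_0,v_2], [v_0,v_3], [v_0,v_4], [v_0,v_5], [v_1,v_2], [v_1,v_3], [v_1,v_5], [v_2,v_3], [v_2,v_5], [v_3,v_4], [v_3,v_5], [v_4,v_5]
  2-simplices (6): [v_0,v_2,v_3], [v_0,v_2,v_5], [v_0,v_4,v_5], [v_1,v_2,v_3], [v_1,v_3,v_5], [v_3,v_4,v_5]

Hence C_0 ≅ Z^6, C_1 ≅ Z^12, C_2 ≅ Z^6.

∂_1: C_1 → C_0 sends each edge [p,q] (with p < q) to q − p. For instance
  ∂[v_1,v_2] = [v_2] − [v_1].
As a 6×12 matrix over Z this has rank 5, with invariant factors (1,1,1,1,1).

The boundary map ∂_2: C_2 → C_1 sends each 2-simplex [p,q,r] to [q,r] − [p,r] + [p,q]. For instance
  ∂[v_1,v_2,v_3] = [v_2,v_3] − [v_1,v_3] + [v_1,v_2],
  ∂[v_0,v_2,v_5] = [v_2,v_5] − [v_0,v_5] + [v_0,v_2].
The resulting 12×6 matrix has rank 6, and its Smith normal form has invariant factors (1,1,1,1,1,1).

From H_k ≅ ker(∂_k) / im(∂_{k+1}) we obtain:

  H_0: rank C_0 − rank ∂_1 = 6 − 5 = 1, and the invariant factors of ∂_1 are all 1, so H_0 ≅ Z.
  H_1: rank ker ∂_1 − rank ∂_2 = (12 − 5) − 6 = 1, and the invariant factors of ∂_2 are all 1, so H_1 ≅ Z.
  H_2: rank ker ∂_2 − rank ∂_3 = (6 − 6) − 0 = 0, and there is no ∂_3, so H_2 ≅ 0.

(K is a triangulation of the cylinder S^1 x I.)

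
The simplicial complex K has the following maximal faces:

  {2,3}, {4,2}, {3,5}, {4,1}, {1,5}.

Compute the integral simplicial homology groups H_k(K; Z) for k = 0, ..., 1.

H_0 ≅ Z,  H_1 ≅ Z.

Order the vertices as 1 < 2 < 3 < 4 < 5. Listing each simplex with vertices in this order, K has dimension 1 with simplices:

  0-simplices (5): [1], [2], [3], [4], [5]
  1-simplices (5): [1,4], [1,5], [2,3], [2,4], [3,5]

giving chain groups C_0 ≅ Z^5, C_1 ≅ Z^5.

The boundary map ∂_1: C_1 → C_0 maps an edge to its endpoints' difference, ∂[p,q] = q − p. For instance
  ∂[1,4] = [4] − [1].
This gives a 5×5 integer matrix of rank 4; reducing to Smith normal form yields diagonal entries (1,1,1,1).

Now H_k = ker ∂_k / im ∂_{k+1}, so:

  H_0: rank C_0 − rank ∂_1 = 5 − 4 = 1, and the invariant factors of ∂_1 are all 1, so H_0 ≅ Z.
  H_1: rank ker ∂_1 − rank ∂_2 = (5 − 4) − 0 = 1, and there is no ∂_2, so H_1 ≅ Z.

As a check, the Euler characteristic is 5 − 5 = 0, which agrees with 1 − 1 = 0.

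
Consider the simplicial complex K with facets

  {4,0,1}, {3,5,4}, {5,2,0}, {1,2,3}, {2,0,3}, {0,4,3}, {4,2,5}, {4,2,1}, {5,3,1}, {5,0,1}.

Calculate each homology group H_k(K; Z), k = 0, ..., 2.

Order the vertices as 0 < 1 < 2 < 3 < 4 < 5. Listing each simplex with vertices in this order, K has dimension 2 with simplices:

  0-simplices (6): [0], [1], [2], [3], [4], [5]
  1-simplices (15): [0,1], [0,2], [0,3], [0,4], [0,5], [1,2], [1,3], [1,4], [1,5], [2,3], [2,4], [2,5], [3,4], [3,5], [4,5]
  2-simplices (10): [0,1,4], [0,1,5], [0,2,3], [0,2,5], [0,3,4], [1,2,3], [1,2,4], [1,3,5], [2,4,5], [3,4,5]

Hence C_0 ≅ Z^6, C_1 ≅ Z^15, C_2 ≅ Z^10.

∂_1: C_1 → C_0 sends each edge [p,q] (with p < q) to q − p.
This gives a 6×15 integer matrix of rank 5; reducing to Smith normal form yields diagonal entries (1,1,1,1,1).

Boundary ∂_2: C_2 → C_1 acts by ∂[p,q,r] = [q,r] − [p,r] + [p,q]. For instance
  ∂[3,4,5] = [4,5] − [3,5] + [3,4],
  ∂[0,2,3] = [2,3] − [0,3] + [0,2].
As a 15×10 matrix over Z this has rank 10, with invariant factors (1,1,1,1,1,1,1,1,1,2).

From H_k ≅ ker(∂_k) / im(∂_{k+1}) we obtain:

  H_0: rank C_0 − rank ∂_1 = 6 − 5 = 1, and the invariant factors of ∂_1 are all 1, so H_0 ≅ Z.
  H_1: rank ker ∂_1 − rank ∂_2 = (15 − 5) − 10 = 0, and ∂_2 has invariant factor 2 > 1, so H_1 ≅ Z/2Z.
  H_2: rank ker ∂_2 − rank ∂_3 = (10 − 10) − 0 = 0, and there is no ∂_3, so H_2 ≅ 0.

As a check, the Euler characteristic is 6 − 15 + 10 = 1, which agrees with 1 − 0 + 0 = 1.

H_0 ≅ Z,  H_1 ≅ Z/2Z,  H_2 = 0.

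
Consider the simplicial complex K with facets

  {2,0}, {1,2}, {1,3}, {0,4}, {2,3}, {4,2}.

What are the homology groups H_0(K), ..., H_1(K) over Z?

Take the total order 0 < 1 < 2 < 3 < 4 on the vertex set. Then K (dimension 1) consists of the simplices:

  0-simplices (5): [0], [1], [2], [3], [4]
  1-simplices (6): [0,2], [0,4], [1,2], [1,3], [2,3], [2,4]

giving chain groups C_0 ≅ Z^5, C_1 ≅ Z^6.

The boundary map ∂_1: C_1 → C_0 is given by ∂[p,q] = [q] − [p]. For instance
  ∂[2,4] = [4] − [2].
The resulting 5×6 matrix has rank 4, and its Smith normal form has invariant factors (1,1,1,1).

Now H_k = ker ∂_k / im ∂_{k+1}, so:

  H_0: rank C_0 − rank ∂_1 = 5 − 4 = 1, and the invariant factors of ∂_1 are all 1, so H_0 = Z.
  H_1: rank ker ∂_1 − rank ∂_2 = (6 − 4) − 0 = 2, and there is no ∂_2, so H_1 = Z^2.

H_0 ≅ Z,  H_1 ≅ Z^2.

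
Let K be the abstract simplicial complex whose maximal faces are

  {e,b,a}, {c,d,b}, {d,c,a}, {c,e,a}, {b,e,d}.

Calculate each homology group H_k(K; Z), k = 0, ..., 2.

Fix the vertex order a < b < c < d < e and write every simplex with vertices in increasing order. Then dim K = 2 and the simplices of K are:

  0-simplices (5): a, b, c, d, e
  1-simplices (10): ab, ac, ad, ae, bc, bd, be, cd, ce, de
  2-simplices (5): abe, acd, ace, bcd, bde

so the chain groups are C_0 ≅ Z^5, C_1 ≅ Z^10, C_2 ≅ Z^5.

Boundary ∂_1: C_1 → C_0 maps an edge to its endpoints' difference, ∂[p,q] = q − p. For instance
  ∂ab = b − a.
As a 5×10 matrix over Z this has rank 4, with invariant factors (1,1,1,1).

Boundary ∂_2: C_2 → C_1 sends each 2-simplex [p,q,r] to [q,r] − [p,r] + [p,q]. For instance
  ∂abe = be − ae + ab,
  ∂bcd = cd − bd + bc.
The 10×5 boundary matrix has rank 5 and Smith normal form diag(1,1,1,1,1).

Now H_k = ker ∂_k / im ∂_{k+1}, so:

  H_0: rank C_0 − rank ∂_1 = 5 − 4 = 1, and the invariant factors of ∂_1 are all 1, so H_0 ≅ Z.
  H_1: rank ker ∂_1 − rank ∂_2 = (10 − 4) − 5 = 1, and the invariant factors of ∂_2 are all 1, so H_1 ≅ Z.
  H_2: rank ker ∂_2 − rank ∂_3 = (5 − 5) − 0 = 0, and there is no ∂_3, so H_2 ≅ 0.

(K is a triangulation of the Möbius band.)

H_0 ≅ Z,  H_1 ≅ Z,  H_2 = 0.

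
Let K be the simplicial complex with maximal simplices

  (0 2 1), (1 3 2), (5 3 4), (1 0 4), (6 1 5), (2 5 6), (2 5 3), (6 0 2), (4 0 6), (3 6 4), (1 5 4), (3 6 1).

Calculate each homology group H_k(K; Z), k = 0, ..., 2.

H_0 = Z,  H_1 = Z/2,  H_2 = 0.

Order the vertices as 0 < 1 < 2 < 3 < 4 < 5 < 6. Listing each simplex with vertices in this order, K has dimension 2 with simplices:

  0-simplices (7): [0], [1], [2], [3], [4], [5], [6]
  1-simplices (18): [0,1], [0,2], [0,4], [0,6], [1,2], [1,3], [1,4], [1,5], [1,6], [2,3], [2,5], [2,6], [3,4], [3,5], [3,6], [4,5], [4,6], [5,6]
  2-simplices (12): [0,1,2], [0,1,4], [0,2,6], [0,4,6], [1,2,3], [1,3,6], [1,4,5], [1,5,6], [2,3,5], [2,5,6], [3,4,5], [3,4,6]

Hence C_0 ≅ Z^7, C_1 ≅ Z^18, C_2 ≅ Z^12.

∂_1: C_1 → C_0 is given by ∂[p,q] = [q] − [p].
As a 7×18 matrix over Z this has rank 6, with invariant factors (1,1,1,1,1,1).

The boundary map ∂_2: C_2 → C_1 maps a triangle to the signed sum of its edges. For instance
  ∂[3,4,5] = [4,5] − [3,5] + [3,4],
  ∂[0,1,2] = [1,2] − [0,2] + [0,1].
As a 18×12 matrix over Z this has rank 12, with invariant factors (1,1,1,1,1,1,1,1,1,1,1,2).

From H_k ≅ ker(∂_k) / im(∂_{k+1}) we obtain:

  H_0: rank C_0 − rank ∂_1 = 7 − 6 = 1, and the invariant factors of ∂_1 are all 1, so H_0 ≅ Z.
  H_1: rank ker ∂_1 − rank ∂_2 = (18 − 6) − 12 = 0, and ∂_2 has invariant factor 2 > 1, so H_1 ≅ Z/2.
  H_2: rank ker ∂_2 − rank ∂_3 = (12 − 12) − 0 = 0, and there is no ∂_3, so H_2 ≅ 0.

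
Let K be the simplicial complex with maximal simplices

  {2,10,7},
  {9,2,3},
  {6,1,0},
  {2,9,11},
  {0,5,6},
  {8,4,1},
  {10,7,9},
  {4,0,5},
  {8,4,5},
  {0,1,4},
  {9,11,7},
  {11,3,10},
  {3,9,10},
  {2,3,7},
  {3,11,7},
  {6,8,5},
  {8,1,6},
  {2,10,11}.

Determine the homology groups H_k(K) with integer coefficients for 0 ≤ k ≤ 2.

H_0 ≅ Z^2,  H_1 ≅ Z/2Z,  H_2 ≅ Z.

We work with the vertex ordering 0 < 1 < 2 < 3 < 4 < 5 < 6 < 7 < 8 < 9 < 10 < 11. The simplices of K, each written with vertices in increasing order, are:

  0-simplices (12): [0], [1], [2], [3], [4], [5], [6], [7], [8], [9], [10], [11]
  1-simplices (27): (27 of them)
  2-simplices (18): (18 of them)

Hence C_0 ≅ Z^12, C_1 ≅ Z^27, C_2 ≅ Z^18.

Boundary ∂_1: C_1 → C_0 maps an edge to its endpoints' difference, ∂[p,q] = q − p.
The 12×27 boundary matrix has rank 10 and Smith normal form diag(1,1,1,1,1,1,1,1,1,1).

Boundary ∂_2: C_2 → C_1 acts by ∂[p,q,r] = [q,r] − [p,r] + [p,q]. For instance
  ∂[3,10,11] = [10,11] − [3,11] + [3,10],
  ∂[0,4,5] = [4,5] − [0,5] + [0,4].
The resulting 27×18 matrix has rank 17, and its Smith normal form has invariant factors (1,1,1,1,1,1,1,1,1,1,1,1,1,1,1,1,2).

Reading off H_k = ker ∂_k / im ∂_{k+1}:

  H_0: rank C_0 − rank ∂_1 = 12 − 10 = 2, and the invariant factors of ∂_1 are all 1, so H_0 ≅ Z^2.
  H_1: rank ker ∂_1 − rank ∂_2 = (27 − 10) − 17 = 0, and ∂_2 has invariant factor 2 > 1, so H_1 ≅ Z/2Z.
  H_2: rank ker ∂_2 − rank ∂_3 = (18 − 17) − 0 = 1, and there is no ∂_3, so H_2 ≅ Z.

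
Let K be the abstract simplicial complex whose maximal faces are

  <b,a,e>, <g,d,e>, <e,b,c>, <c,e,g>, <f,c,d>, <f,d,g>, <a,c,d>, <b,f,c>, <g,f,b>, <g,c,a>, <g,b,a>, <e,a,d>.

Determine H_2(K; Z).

We work with the vertex ordering a < b < c < d < e < f < g. The simplices of K, each written with vertices in increasing order, are:

  0-simplices (7): a, b, c, d, e, f, g
  1-simplices (18): ab, ac, ad, ae, ag, bc, be, bf, bg, cd, ce, cf, cg, de, df, dg, eg, fg
  2-simplices (12): abe, abg, acd, acg, ade, bce, bcf, bfg, cdf, ceg, deg, dfg

Hence C_0 ≅ Z^7, C_1 ≅ Z^18, C_2 ≅ Z^12.

The boundary map ∂_1: C_1 → C_0 sends each edge [p,q] (with p < q) to q − p. For instance
  ∂cg = g − c.
The resulting 7×18 matrix has rank 6, and its Smith normal form has invariant factors (1,1,1,1,1,1).

Boundary ∂_2: C_2 → C_1 maps a triangle to the signed sum of its edges. For instance
  ∂dfg = fg − dg + df,
  ∂abg = bg − ag + ab.
The 18×12 boundary matrix has rank 12 and Smith normal form diag(1,1,1,1,1,1,1,1,1,1,1,2).

Reading off H_k = ker ∂_k / im ∂_{k+1}:

  H_2: rank ker ∂_2 − rank ∂_3 = (12 − 12) − 0 = 0, and there is no ∂_3, so H_2 = 0.

H_2 = 0.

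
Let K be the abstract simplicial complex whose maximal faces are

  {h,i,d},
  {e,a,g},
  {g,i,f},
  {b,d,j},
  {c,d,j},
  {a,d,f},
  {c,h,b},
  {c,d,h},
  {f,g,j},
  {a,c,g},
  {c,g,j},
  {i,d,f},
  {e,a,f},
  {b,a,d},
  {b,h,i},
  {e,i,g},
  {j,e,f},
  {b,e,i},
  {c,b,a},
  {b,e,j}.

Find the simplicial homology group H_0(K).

K has 10 vertices, 30 edges, 20 triangles.
rank ∂_0 = 0, rank ∂_1 = 9 ⇒ b_0 = 10 − 0 − 9 = 1; all invariant factors of ∂_1 are 1 so no torsion. So H_0 = Z.

H_0 ≅ Z.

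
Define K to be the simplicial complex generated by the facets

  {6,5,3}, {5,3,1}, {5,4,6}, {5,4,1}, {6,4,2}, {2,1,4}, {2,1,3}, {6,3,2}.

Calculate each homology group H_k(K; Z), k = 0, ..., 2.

H_0 ≅ Z,  H_1 = 0,  H_2 ≅ Z.

K has 6 vertices, 12 edges, 8 triangles.
rank ∂_0 = 0, rank ∂_1 = 5 ⇒ b_0 = 6 − 0 − 5 = 1; all invariant factors of ∂_1 are 1 so no torsion. So H_0 = Z.
rank ∂_1 = 5, rank ∂_2 = 7 ⇒ b_1 = 12 − 5 − 7 = 0; all invariant factors of ∂_2 are 1 so no torsion. So H_1 = 0.
rank ∂_2 = 7, rank ∂_3 = 0 ⇒ b_2 = 8 − 7 − 0 = 1. So H_2 = Z.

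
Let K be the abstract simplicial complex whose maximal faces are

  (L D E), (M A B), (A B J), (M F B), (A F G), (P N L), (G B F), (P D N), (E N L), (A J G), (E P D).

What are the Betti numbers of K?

Fix the vertex order A < B < D < E < F < G < J < L < M < N < P and write every simplex with vertices in increasing order. Then dim K = 2 and the simplices of K are:

  0-simplices (11): A, B, D, E, F, G, J, L, M, N, P
  1-simplices (22): AB, AF, AG, AJ, AM, BF, BG, BJ, BM, DE, DL, DN, DP, EL, EN, EP, FG, FM, GJ, LN, LP, NP
  2-simplices (11): ABJ, ABM, AFG, AGJ, BFG, BFM, DEL, DEP, DNP, ELN, LNP

so the chain groups are C_0 ≅ Z^11, C_1 ≅ Z^22, C_2 ≅ Z^11.

∂_1: C_1 → C_0 sends each edge [p,q] (with p < q) to q − p.
As a 11×22 matrix over Z this has rank 9, with invariant factors (1,1,1,1,1,1,1,1,1).

The boundary map ∂_2: C_2 → C_1 sends each 2-simplex [p,q,r] to [q,r] − [p,r] + [p,q]. For instance
  ∂BFG = FG − BG + BF,
  ∂AGJ = GJ − AJ + AG.
The 22×11 boundary matrix has rank 11 and Smith normal form diag(1,1,1,1,1,1,1,1,1,1,1).

From H_k ≅ ker(∂_k) / im(∂_{k+1}) we obtain:

  H_0: rank C_0 − rank ∂_1 = 11 − 9 = 2, and the invariant factors of ∂_1 are all 1, so H_0 = Z^2.
  H_1: rank ker ∂_1 − rank ∂_2 = (22 − 9) − 11 = 2, and the invariant factors of ∂_2 are all 1, so H_1 = Z^2.
  H_2: rank ker ∂_2 − rank ∂_3 = (11 − 11) − 0 = 0, and there is no ∂_3, so H_2 = 0.

(K is a triangulation of the disjoint union of the Möbius band and the cylinder S^1 x I.)

Hence the Betti numbers are b_0 = 2, b_1 = 2, b_2 = 0.

b_0 = 2, b_1 = 2, b_2 = 0.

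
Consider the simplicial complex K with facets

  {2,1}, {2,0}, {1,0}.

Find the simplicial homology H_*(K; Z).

H_0 = Z,  H_1 = Z.

Order the vertices as 0 < 1 < 2. Listing each simplex with vertices in this order, K has dimension 1 with simplices:

  0-simplices (3): [0], [1], [2]
  1-simplices (3): [0,1], [0,2], [1,2]

Hence C_0 ≅ Z^3, C_1 ≅ Z^3.

Boundary ∂_1: C_1 → C_0 sends each edge [p,q] (with p < q) to q − p.
The resulting 3×3 matrix has rank 2, and its Smith normal form has invariant factors (1,1).

Now H_k = ker ∂_k / im ∂_{k+1}, so:

  H_0: rank C_0 − rank ∂_1 = 3 − 2 = 1, and the invariant factors of ∂_1 are all 1, so H_0 ≅ Z.
  H_1: rank ker ∂_1 − rank ∂_2 = (3 − 2) − 0 = 1, and there is no ∂_2, so H_1 ≅ Z.

As a check, the Euler characteristic is 3 − 3 = 0, which agrees with 1 − 1 = 0.
(K is a triangulation of the circle S^1.)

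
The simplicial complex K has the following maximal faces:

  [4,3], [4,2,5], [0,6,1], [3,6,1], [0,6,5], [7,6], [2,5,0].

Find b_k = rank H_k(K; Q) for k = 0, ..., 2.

Fix the vertex order 0 < 1 < 2 < 3 < 4 < 5 < 6 < 7 and write every simplex with vertices in increasing order. Then dim K = 2 and the simplices of K are:

  0-simplices (8): [0], [1], [2], [3], [4], [5], [6], [7]
  1-simplices (13): [0,1], [0,2], [0,5], [0,6], [1,3], [1,6], [2,4], [2,5], [3,4], [3,6], [4,5], [5,6], [6,7]
  2-simplices (5): [0,1,6], [0,2,5], [0,5,6], [1,3,6], [2,4,5]

Hence C_0 ≅ Z^8, C_1 ≅ Z^13, C_2 ≅ Z^5.

∂_1: C_1 → C_0 maps an edge to its endpoints' difference, ∂[p,q] = q − p. For instance
  ∂[0,5] = [5] − [0].
As a 8×13 matrix over Z this has rank 7, with invariant factors (1,1,1,1,1,1,1).

The boundary map ∂_2: C_2 → C_1 acts by ∂[p,q,r] = [q,r] − [p,r] + [p,q]. For instance
  ∂[1,3,6] = [3,6] − [1,6] + [1,3],
  ∂[0,2,5] = [2,5] − [0,5] + [0,2].
As a 13×5 matrix over Z this has rank 5, with invariant factors (1,1,1,1,1).

Computing H_k = (kernel of ∂_k) / (image of ∂_{k+1}):

  H_0: rank C_0 − rank ∂_1 = 8 − 7 = 1, and the invariant factors of ∂_1 are all 1, so H_0 = Z.
  H_1: rank ker ∂_1 − rank ∂_2 = (13 − 7) − 5 = 1, and the invariant factors of ∂_2 are all 1, so H_1 = Z.
  H_2: rank ker ∂_2 − rank ∂_3 = (5 − 5) − 0 = 0, and there is no ∂_3, so H_2 = 0.

As a check, the Euler characteristic is 8 − 13 + 5 = 0, which agrees with 1 − 1 + 0 = 0.

Hence the Betti numbers are b_0 = 1, b_1 = 1, b_2 = 0.

b_0 = 1, b_1 = 1, b_2 = 0.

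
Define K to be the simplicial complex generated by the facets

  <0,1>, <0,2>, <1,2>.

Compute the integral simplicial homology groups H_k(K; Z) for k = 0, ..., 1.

H_0 = Z,  H_1 = Z.

Take the total order 0 < 1 < 2 on the vertex set. Then K (dimension 1) consists of the simplices:

  0-simplices (3): [0], [1], [2]
  1-simplices (3): [0,1], [0,2], [1,2]

Hence C_0 ≅ Z^3, C_1 ≅ Z^3.

∂_1: C_1 → C_0 maps an edge to its endpoints' difference, ∂[p,q] = q − p. For instance
  ∂[0,1] = [1] − [0].
The 3×3 boundary matrix has rank 2 and Smith normal form diag(1,1).

Now H_k = ker ∂_k / im ∂_{k+1}, so:

  H_0: rank C_0 − rank ∂_1 = 3 − 2 = 1, and the invariant factors of ∂_1 are all 1, so H_0 ≅ Z.
  H_1: rank ker ∂_1 − rank ∂_2 = (3 − 2) − 0 = 1, and there is no ∂_2, so H_1 ≅ Z.

(K is a triangulation of the circle S^1.)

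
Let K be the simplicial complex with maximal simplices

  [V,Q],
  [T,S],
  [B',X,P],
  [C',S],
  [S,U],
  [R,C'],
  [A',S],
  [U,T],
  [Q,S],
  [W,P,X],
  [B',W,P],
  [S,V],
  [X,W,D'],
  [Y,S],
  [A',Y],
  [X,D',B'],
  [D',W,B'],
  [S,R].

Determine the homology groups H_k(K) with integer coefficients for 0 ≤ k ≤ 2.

H_0 ≅ Z^2,  H_1 ≅ Z^4,  H_2 ≅ Z.

Order the vertices as P < Q < R < S < T < U < V < W < X < Y < A' < B' < C' < D'. Listing each simplex with vertices in this order, K has dimension 2 with simplices:

  0-simplices (14): [P], [Q], [R], [S], [T], [U], [V], [W], [X], [Y], [A'], [B'], [C'], [D']
  1-simplices (21): [P,W], [P,X], [P,B'], [Q,S], [Q,V], [R,S], [R,C'], [S,T], [S,U], [S,V], [S,Y], [S,A'], [S,C'], [T,U], [W,X], [W,B'], [W,D'], [X,B'], [X,D'], [Y,A'], [B',D']
  2-simplices (6): [P,W,X], [P,W,B'], [P,X,B'], [W,X,D'], [W,B',D'], [X,B',D']

so the chain groups are C_0 ≅ Z^14, C_1 ≅ Z^21, C_2 ≅ Z^6.

Boundary ∂_1: C_1 → C_0 sends each edge [p,q] (with p < q) to q − p.
This gives a 14×21 integer matrix of rank 12; reducing to Smith normal form yields diagonal entries (1,1,1,1,1,1,1,1,1,1,1,1).

∂_2: C_2 → C_1 maps a triangle to the signed sum of its edges. For instance
  ∂[W,X,D'] = [X,D'] − [W,D'] + [W,X],
  ∂[P,W,X] = [W,X] − [P,X] + [P,W].
The 21×6 boundary matrix has rank 5 and Smith normal form diag(1,1,1,1,1).

Reading off H_k = ker ∂_k / im ∂_{k+1}:

  H_0: rank C_0 − rank ∂_1 = 14 − 12 = 2, and the invariant factors of ∂_1 are all 1, so H_0 = Z^2.
  H_1: rank ker ∂_1 − rank ∂_2 = (21 − 12) − 5 = 4, and the invariant factors of ∂_2 are all 1, so H_1 = Z^4.
  H_2: rank ker ∂_2 − rank ∂_3 = (6 − 5) − 0 = 1, and there is no ∂_3, so H_2 = Z.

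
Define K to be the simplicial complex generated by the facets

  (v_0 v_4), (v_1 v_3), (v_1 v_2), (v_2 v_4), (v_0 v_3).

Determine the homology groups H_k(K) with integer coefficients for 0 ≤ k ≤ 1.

K has 5 vertices, 5 edges.
rank ∂_0 = 0, rank ∂_1 = 4 ⇒ b_0 = 5 − 0 − 4 = 1; all invariant factors of ∂_1 are 1 so no torsion. So H_0 ≅ Z.
rank ∂_1 = 4, rank ∂_2 = 0 ⇒ b_1 = 5 − 4 − 0 = 1. So H_1 ≅ Z.

H_0 = Z,  H_1 = Z.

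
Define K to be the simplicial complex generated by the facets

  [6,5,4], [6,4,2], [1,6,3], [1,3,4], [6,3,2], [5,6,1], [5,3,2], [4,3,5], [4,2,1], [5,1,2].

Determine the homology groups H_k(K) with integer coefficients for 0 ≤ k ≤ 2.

We work with the vertex ordering 1 < 2 < 3 < 4 < 5 < 6. The simplices of K, each written with vertices in increasing order, are:

  0-simplices (6): [1], [2], [3], [4], [5], [6]
  1-simplices (15): [1,2], [1,3], [1,4], [1,5], [1,6], [2,3], [2,4], [2,5], [2,6], [3,4], [3,5], [3,6], [4,5], [4,6], [5,6]
  2-simplices (10): [1,2,4], [1,2,5], [1,3,4], [1,3,6], [1,5,6], [2,3,5], [2,3,6], [2,4,6], [3,4,5], [4,5,6]

so the chain groups are C_0 ≅ Z^6, C_1 ≅ Z^15, C_2 ≅ Z^10.

Boundary ∂_1: C_1 → C_0 is given by ∂[p,q] = [q] − [p]. For instance
  ∂[1,5] = [5] − [1].
The 6×15 boundary matrix has rank 5 and Smith normal form diag(1,1,1,1,1).

Boundary ∂_2: C_2 → C_1 acts by ∂[p,q,r] = [q,r] − [p,r] + [p,q]. For instance
  ∂[4,5,6] = [5,6] − [4,6] + [4,5],
  ∂[1,2,5] = [2,5] − [1,5] + [1,2].
This gives a 15×10 integer matrix of rank 10; reducing to Smith normal form yields diagonal entries (1,1,1,1,1,1,1,1,1,2).

Reading off H_k = ker ∂_k / im ∂_{k+1}:

  H_0: rank C_0 − rank ∂_1 = 6 − 5 = 1, and the invariant factors of ∂_1 are all 1, so H_0 ≅ Z.
  H_1: rank ker ∂_1 − rank ∂_2 = (15 − 5) − 10 = 0, and ∂_2 has invariant factor 2 > 1, so H_1 ≅ Z/2.
  H_2: rank ker ∂_2 − rank ∂_3 = (10 − 10) − 0 = 0, and there is no ∂_3, so H_2 ≅ 0.

As a check, the Euler characteristic is 6 − 15 + 10 = 1, which agrees with 1 − 0 + 0 = 1.

H_0 = Z,  H_1 = Z/2,  H_2 = 0.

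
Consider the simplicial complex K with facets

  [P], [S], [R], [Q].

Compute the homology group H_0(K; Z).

K has 4 vertices.
rank ∂_0 = 0, rank ∂_1 = 0 ⇒ b_0 = 4 − 0 − 0 = 4. So H_0 ≅ Z^4.

H_0 = Z^4.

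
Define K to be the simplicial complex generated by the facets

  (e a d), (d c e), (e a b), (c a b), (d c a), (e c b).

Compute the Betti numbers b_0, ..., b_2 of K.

b_0 = 1, b_1 = 0, b_2 = 1.

Fix the vertex order a < b < c < d < e and write every simplex with vertices in increasing order. Then dim K = 2 and the simplices of K are:

  0-simplices (5): a, b, c, d, e
  1-simplices (9): ab, ac, ad, ae, bc, be, cd, ce, de
  2-simplices (6): abc, abe, acd, ade, bce, cde

so the chain groups are C_0 ≅ Z^5, C_1 ≅ Z^9, C_2 ≅ Z^6.

Boundary ∂_1: C_1 → C_0 maps an edge to its endpoints' difference, ∂[p,q] = q − p. For instance
  ∂be = e − b.
As a 5×9 matrix over Z this has rank 4, with invariant factors (1,1,1,1).

∂_2: C_2 → C_1 sends each 2-simplex [p,q,r] to [q,r] − [p,r] + [p,q]. For instance
  ∂abc = bc − ac + ab,
  ∂cde = de − ce + cd.
As a 9×6 matrix over Z this has rank 5, with invariant factors (1,1,1,1,1).

Now H_k = ker ∂_k / im ∂_{k+1}, so:

  H_0: rank C_0 − rank ∂_1 = 5 − 4 = 1, and the invariant factors of ∂_1 are all 1, so H_0 ≅ Z.
  H_1: rank ker ∂_1 − rank ∂_2 = (9 − 4) − 5 = 0, and the invariant factors of ∂_2 are all 1, so H_1 ≅ 0.
  H_2: rank ker ∂_2 − rank ∂_3 = (6 − 5) − 0 = 1, and there is no ∂_3, so H_2 ≅ Z.

Hence the Betti numbers are b_0 = 1, b_1 = 0, b_2 = 1.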